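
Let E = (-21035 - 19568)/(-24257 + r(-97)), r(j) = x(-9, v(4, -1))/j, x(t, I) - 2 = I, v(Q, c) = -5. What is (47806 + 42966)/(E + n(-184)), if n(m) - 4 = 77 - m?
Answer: 19416345352/57042171 ≈ 340.39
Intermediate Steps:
x(t, I) = 2 + I
n(m) = 81 - m (n(m) = 4 + (77 - m) = 81 - m)
r(j) = -3/j (r(j) = (2 - 5)/j = -3/j)
E = 3938491/2352926 (E = (-21035 - 19568)/(-24257 - 3/(-97)) = -40603/(-24257 - 3*(-1/97)) = -40603/(-24257 + 3/97) = -40603/(-2352926/97) = -40603*(-97/2352926) = 3938491/2352926 ≈ 1.6739)
(47806 + 42966)/(E + n(-184)) = (47806 + 42966)/(3938491/2352926 + (81 - 1*(-184))) = 90772/(3938491/2352926 + (81 + 184)) = 90772/(3938491/2352926 + 265) = 90772/(627463881/2352926) = 90772*(2352926/627463881) = 19416345352/57042171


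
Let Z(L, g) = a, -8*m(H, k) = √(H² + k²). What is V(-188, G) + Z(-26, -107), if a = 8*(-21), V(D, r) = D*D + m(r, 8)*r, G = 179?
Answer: 35176 - 179*√32105/8 ≈ 31167.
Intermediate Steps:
m(H, k) = -√(H² + k²)/8
V(D, r) = D² - r*√(64 + r²)/8 (V(D, r) = D*D + (-√(r² + 8²)/8)*r = D² + (-√(r² + 64)/8)*r = D² + (-√(64 + r²)/8)*r = D² - r*√(64 + r²)/8)
a = -168
Z(L, g) = -168
V(-188, G) + Z(-26, -107) = ((-188)² - ⅛*179*√(64 + 179²)) - 168 = (35344 - ⅛*179*√(64 + 32041)) - 168 = (35344 - ⅛*179*√32105) - 168 = (35344 - 179*√32105/8) - 168 = 35176 - 179*√32105/8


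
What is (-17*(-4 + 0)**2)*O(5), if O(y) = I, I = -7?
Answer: 1904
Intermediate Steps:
O(y) = -7
(-17*(-4 + 0)**2)*O(5) = -17*(-4 + 0)**2*(-7) = -17*(-4)**2*(-7) = -17*16*(-7) = -272*(-7) = 1904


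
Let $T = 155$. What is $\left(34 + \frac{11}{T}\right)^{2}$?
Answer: $\frac{27888961}{24025} \approx 1160.8$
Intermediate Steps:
$\left(34 + \frac{11}{T}\right)^{2} = \left(34 + \frac{11}{155}\right)^{2} = \left(\frac{5281}{155}\right)^{2} = \frac{27888961}{24025}$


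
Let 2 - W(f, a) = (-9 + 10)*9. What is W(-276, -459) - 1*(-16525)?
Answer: 16518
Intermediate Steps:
W(f, a) = -7 (W(f, a) = 2 - (-9 + 10)*9 = 2 - 9 = -7)
W(-276, -459) - 1*(-16525) = -7 - 1*(-16525) = -7 + 16525 = 16518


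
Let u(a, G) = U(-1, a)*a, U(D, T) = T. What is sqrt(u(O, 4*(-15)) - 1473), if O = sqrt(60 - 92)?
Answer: I*sqrt(1505) ≈ 38.794*I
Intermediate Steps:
O = 4*I*sqrt(2) (O = sqrt(-32) = 4*I*sqrt(2) ≈ 5.6569*I)
u(a, G) = a**2 (u(a, G) = a*a = a**2)
sqrt(u(O, 4*(-15)) - 1473) = sqrt((4*I*sqrt(2))**2 - 1473) = sqrt(-32 - 1473) = sqrt(-1505) = I*sqrt(1505)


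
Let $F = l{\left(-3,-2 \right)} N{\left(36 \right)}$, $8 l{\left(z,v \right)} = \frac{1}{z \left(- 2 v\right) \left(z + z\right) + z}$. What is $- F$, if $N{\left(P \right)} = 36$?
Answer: $- \frac{3}{46} \approx -0.065217$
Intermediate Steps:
$l{\left(z,v \right)} = \frac{1}{8 \left(z - 4 v z^{2}\right)}$ ($l{\left(z,v \right)} = \frac{1}{8 \left(z \left(- 2 v\right) \left(z + z\right) + z\right)} = \frac{1}{8 \left(- 2 v z 2 z + z\right)} = \frac{1}{8 \left(- 4 v z^{2} + z\right)} = \frac{1}{8 \left(z - 4 v z^{2}\right)}$)
$F = \frac{3}{46}$ ($F = - \frac{1}{8 \left(-3\right) \left(-1 + 4 \left(-2\right) \left(-3\right)\right)} 36 = \left(- \frac{1}{8}\right) \left(- \frac{1}{3}\right) \frac{1}{-1 + 24} \cdot 36 = \left(- \frac{1}{8}\right) \left(- \frac{1}{3}\right) \frac{1}{23} \cdot 36 = \frac{1}{552} \cdot 36 = \frac{3}{46} \approx 0.065217$)
$- F = \left(-1\right) \frac{3}{46} = - \frac{3}{46}$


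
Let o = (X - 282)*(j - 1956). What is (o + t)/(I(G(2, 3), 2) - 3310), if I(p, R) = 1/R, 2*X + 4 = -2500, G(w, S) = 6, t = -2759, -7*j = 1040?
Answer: -45159150/46333 ≈ -974.67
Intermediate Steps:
j = -1040/7 (j = -⅐*1040 = -1040/7 ≈ -148.57)
X = -1252 (X = -2 + (½)*(-2500) = -2 - 1250 = -1252)
o = 22598888/7 (o = (-1252 - 282)*(-1040/7 - 1956) = -1534*(-14732/7) = 22598888/7 ≈ 3.2284e+6)
(o + t)/(I(G(2, 3), 2) - 3310) = (22598888/7 - 2759)/(1/2 - 3310) = 22579575/(7*(½ - 3310)) = 22579575/(7*(-6619/2)) = (22579575/7)*(-2/6619) = -45159150/46333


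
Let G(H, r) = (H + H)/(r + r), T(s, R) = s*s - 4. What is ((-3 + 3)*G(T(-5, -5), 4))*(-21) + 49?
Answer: 49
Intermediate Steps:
T(s, R) = -4 + s**2 (T(s, R) = s**2 - 4 = -4 + s**2)
G(H, r) = H/r (G(H, r) = (2*H)/((2*r)) = (2*H)*(1/(2*r)) = H/r)
((-3 + 3)*G(T(-5, -5), 4))*(-21) + 49 = ((-3 + 3)*((-4 + (-5)**2)/4))*(-21) + 49 = (0*((-4 + 25)*(1/4)))*(-21) + 49 = (0*(21*(1/4)))*(-21) + 49 = (0*(21/4))*(-21) + 49 = 0*(-21) + 49 = 0 + 49 = 49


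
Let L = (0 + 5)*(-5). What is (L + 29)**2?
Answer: 16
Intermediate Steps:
L = -25 (L = 5*(-5) = -25)
(L + 29)**2 = (-25 + 29)**2 = 4**2 = 16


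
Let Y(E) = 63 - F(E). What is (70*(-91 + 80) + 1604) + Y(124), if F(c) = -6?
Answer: 903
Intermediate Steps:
Y(E) = 69 (Y(E) = 63 - 1*(-6) = 63 + 6 = 69)
(70*(-91 + 80) + 1604) + Y(124) = (70*(-91 + 80) + 1604) + 69 = (70*(-11) + 1604) + 69 = (-770 + 1604) + 69 = 834 + 69 = 903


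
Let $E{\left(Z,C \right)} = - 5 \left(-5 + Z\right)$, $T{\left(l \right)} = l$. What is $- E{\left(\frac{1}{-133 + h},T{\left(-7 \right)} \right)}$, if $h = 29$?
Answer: $- \frac{2605}{104} \approx -25.048$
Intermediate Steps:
$E{\left(Z,C \right)} = 25 - 5 Z$
$- E{\left(\frac{1}{-133 + h},T{\left(-7 \right)} \right)} = - (25 - \frac{5}{-133 + 29}) = - (25 - \frac{5}{-104}) = - (25 - - \frac{5}{104}) = - (25 + \frac{5}{104}) = \left(-1\right) \frac{2605}{104} = - \frac{2605}{104}$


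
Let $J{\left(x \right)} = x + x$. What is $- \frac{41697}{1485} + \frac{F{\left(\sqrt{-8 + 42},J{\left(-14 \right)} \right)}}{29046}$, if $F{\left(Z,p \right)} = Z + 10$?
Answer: $- \frac{7476026}{266255} + \frac{\sqrt{34}}{29046} \approx -28.078$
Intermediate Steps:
$J{\left(x \right)} = 2 x$
$F{\left(Z,p \right)} = 10 + Z$
$- \frac{41697}{1485} + \frac{F{\left(\sqrt{-8 + 42},J{\left(-14 \right)} \right)}}{29046} = - \frac{41697}{1485} + \frac{10 + \sqrt{-8 + 42}}{29046} = \left(-41697\right) \frac{1}{1485} + \left(10 + \sqrt{34}\right) \frac{1}{29046} = - \frac{4633}{165} + \left(\frac{5}{14523} + \frac{\sqrt{34}}{29046}\right) = - \frac{7476026}{266255} + \frac{\sqrt{34}}{29046}$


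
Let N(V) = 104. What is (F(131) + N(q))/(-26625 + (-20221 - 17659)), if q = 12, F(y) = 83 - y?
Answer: -8/9215 ≈ -0.00086815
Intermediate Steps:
(F(131) + N(q))/(-26625 + (-20221 - 17659)) = ((83 - 1*131) + 104)/(-26625 + (-20221 - 17659)) = ((83 - 131) + 104)/(-26625 - 37880) = (-48 + 104)/(-64505) = 56*(-1/64505) = -8/9215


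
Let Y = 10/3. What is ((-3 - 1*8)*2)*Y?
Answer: -220/3 ≈ -73.333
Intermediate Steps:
Y = 10/3 (Y = 10*(⅓) = 10/3 ≈ 3.3333)
((-3 - 1*8)*2)*Y = ((-3 - 1*8)*2)*(10/3) = ((-3 - 8)*2)*(10/3) = -11*2*(10/3) = -22*10/3 = -220/3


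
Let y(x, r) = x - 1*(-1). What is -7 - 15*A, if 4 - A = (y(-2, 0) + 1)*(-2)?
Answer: -67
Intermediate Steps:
y(x, r) = 1 + x (y(x, r) = x + 1 = 1 + x)
A = 4 (A = 4 - ((1 - 2) + 1)*(-2) = 4 - (-1 + 1)*(-2) = 4 - 0*(-2) = 4 - 1*0 = 4 + 0 = 4)
-7 - 15*A = -7 - 15*4 = -7 - 60 = -67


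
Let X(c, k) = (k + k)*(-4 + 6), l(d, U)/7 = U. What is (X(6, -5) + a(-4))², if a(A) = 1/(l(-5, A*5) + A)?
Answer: 8300161/20736 ≈ 400.28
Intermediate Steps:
l(d, U) = 7*U
X(c, k) = 4*k (X(c, k) = (2*k)*2 = 4*k)
a(A) = 1/(36*A) (a(A) = 1/(7*(A*5) + A) = 1/(7*(5*A) + A) = 1/(35*A + A) = 1/(36*A))
(X(6, -5) + a(-4))² = (4*(-5) + (1/36)/(-4))² = (-20 + (1/36)*(-¼))² = (-20 - 1/144)² = (-2881/144)² = 8300161/20736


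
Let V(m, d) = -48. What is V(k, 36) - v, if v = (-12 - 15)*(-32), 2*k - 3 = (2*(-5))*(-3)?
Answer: -912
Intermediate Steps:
k = 33/2 (k = 3/2 + ((2*(-5))*(-3))/2 = 3/2 + (-10*(-3))/2 = 3/2 + (½)*30 = 3/2 + 15 = 33/2 ≈ 16.500)
v = 864 (v = -27*(-32) = 864)
V(k, 36) - v = -48 - 1*864 = -48 - 864 = -912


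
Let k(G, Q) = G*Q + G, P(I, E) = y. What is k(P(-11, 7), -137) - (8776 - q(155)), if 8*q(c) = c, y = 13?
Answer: -84197/8 ≈ -10525.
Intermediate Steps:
P(I, E) = 13
q(c) = c/8
k(G, Q) = G + G*Q
k(P(-11, 7), -137) - (8776 - q(155)) = 13*(1 - 137) - (8776 - 155/8) = 13*(-136) - (8776 - 1*155/8) = -1768 - (8776 - 155/8) = -1768 - 1*70053/8 = -1768 - 70053/8 = -84197/8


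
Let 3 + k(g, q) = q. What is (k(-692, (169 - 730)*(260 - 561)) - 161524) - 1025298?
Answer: -1017964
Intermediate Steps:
k(g, q) = -3 + q
(k(-692, (169 - 730)*(260 - 561)) - 161524) - 1025298 = ((-3 + (169 - 730)*(260 - 561)) - 161524) - 1025298 = ((-3 - 561*(-301)) - 161524) - 1025298 = ((-3 + 168861) - 161524) - 1025298 = (168858 - 161524) - 1025298 = 7334 - 1025298 = -1017964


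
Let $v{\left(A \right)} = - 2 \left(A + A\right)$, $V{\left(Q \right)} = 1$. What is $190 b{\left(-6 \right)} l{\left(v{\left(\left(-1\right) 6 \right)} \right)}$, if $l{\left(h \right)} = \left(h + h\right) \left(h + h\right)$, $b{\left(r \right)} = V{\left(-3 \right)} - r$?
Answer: $3064320$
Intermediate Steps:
$v{\left(A \right)} = - 4 A$ ($v{\left(A \right)} = - 2 \cdot 2 A = - 4 A$)
$b{\left(r \right)} = 1 - r$
$l{\left(h \right)} = 4 h^{2}$ ($l{\left(h \right)} = 2 h 2 h = 4 h^{2}$)
$190 b{\left(-6 \right)} l{\left(v{\left(\left(-1\right) 6 \right)} \right)} = 190 \left(1 - -6\right) 4 \left(- 4 \left(\left(-1\right) 6\right)\right)^{2} = 190 \left(1 + 6\right) 4 \left(\left(-4\right) \left(-6\right)\right)^{2} = 190 \cdot 7 \cdot 4 \cdot 24^{2} = 1330 \cdot 4 \cdot 576 = 1330 \cdot 2304 = 3064320$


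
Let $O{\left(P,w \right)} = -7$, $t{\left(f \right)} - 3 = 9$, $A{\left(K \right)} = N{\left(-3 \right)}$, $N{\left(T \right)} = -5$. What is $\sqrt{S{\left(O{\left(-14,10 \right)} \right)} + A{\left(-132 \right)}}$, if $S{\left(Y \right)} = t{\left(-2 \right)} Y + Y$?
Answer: $4 i \sqrt{6} \approx 9.798 i$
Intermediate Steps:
$A{\left(K \right)} = -5$
$t{\left(f \right)} = 12$ ($t{\left(f \right)} = 3 + 9 = 12$)
$S{\left(Y \right)} = 13 Y$ ($S{\left(Y \right)} = 12 Y + Y = 13 Y$)
$\sqrt{S{\left(O{\left(-14,10 \right)} \right)} + A{\left(-132 \right)}} = \sqrt{13 \left(-7\right) - 5} = \sqrt{-91 - 5} = \sqrt{-96} = 4 i \sqrt{6}$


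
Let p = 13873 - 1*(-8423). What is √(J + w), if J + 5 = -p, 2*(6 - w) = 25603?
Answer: I*√140386/2 ≈ 187.34*I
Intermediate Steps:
p = 22296 (p = 13873 + 8423 = 22296)
w = -25591/2 (w = 6 - ½*25603 = 6 - 25603/2 = -25591/2 ≈ -12796.)
J = -22301 (J = -5 - 1*22296 = -5 - 22296 = -22301)
√(J + w) = √(-22301 - 25591/2) = √(-70193/2) = I*√140386/2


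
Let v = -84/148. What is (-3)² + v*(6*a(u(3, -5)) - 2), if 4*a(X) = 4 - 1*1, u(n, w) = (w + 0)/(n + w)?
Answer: 561/74 ≈ 7.5811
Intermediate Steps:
u(n, w) = w/(n + w)
a(X) = ¾ (a(X) = (4 - 1*1)/4 = (4 - 1)/4 = (¼)*3 = ¾)
v = -21/37 (v = -84*1/148 = -21/37 ≈ -0.56757)
(-3)² + v*(6*a(u(3, -5)) - 2) = (-3)² - 21*(6*(¾) - 2)/37 = 9 - 21*(9/2 - 2)/37 = 9 - 21/37*5/2 = 9 - 105/74 = 561/74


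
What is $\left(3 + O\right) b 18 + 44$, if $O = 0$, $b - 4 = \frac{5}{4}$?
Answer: $\frac{655}{2} \approx 327.5$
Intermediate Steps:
$b = \frac{21}{4}$ ($b = 4 + \frac{5}{4} = \frac{21}{4} \approx 5.25$)
$\left(3 + O\right) b 18 + 44 = \left(3 + 0\right) \frac{21}{4} \cdot 18 + 44 = 3 \cdot \frac{21}{4} \cdot 18 + 44 = \frac{63}{4} \cdot 18 + 44 = \frac{567}{2} + 44 = \frac{655}{2}$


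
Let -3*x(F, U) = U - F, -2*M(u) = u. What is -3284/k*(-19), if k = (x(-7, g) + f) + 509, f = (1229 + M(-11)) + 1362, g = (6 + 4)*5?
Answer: 124792/6173 ≈ 20.216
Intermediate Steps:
M(u) = -u/2
g = 50 (g = 10*5 = 50)
f = 5193/2 (f = (1229 - ½*(-11)) + 1362 = (1229 + 11/2) + 1362 = 2469/2 + 1362 = 5193/2 ≈ 2596.5)
x(F, U) = -U/3 + F/3 (x(F, U) = -(U - F)/3 = -U/3 + F/3)
k = 6173/2 (k = ((-⅓*50 + (⅓)*(-7)) + 5193/2) + 509 = ((-50/3 - 7/3) + 5193/2) + 509 = (-19 + 5193/2) + 509 = 5155/2 + 509 = 6173/2 ≈ 3086.5)
-3284/k*(-19) = -3284/6173/2*(-19) = -3284*2/6173*(-19) = -6568/6173*(-19) = 124792/6173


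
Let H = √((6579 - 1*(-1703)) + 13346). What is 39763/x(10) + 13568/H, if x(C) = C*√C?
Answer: 6784*√5407/5407 + 39763*√10/100 ≈ 1349.7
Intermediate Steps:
H = 2*√5407 (H = √((6579 + 1703) + 13346) = √(8282 + 13346) = √21628 = 2*√5407 ≈ 147.06)
x(C) = C^(3/2)
39763/x(10) + 13568/H = 39763/(10^(3/2)) + 13568/((2*√5407)) = 39763/((10*√10)) + 13568*(√5407/10814) = 39763*(√10/100) + 6784*√5407/5407 = 39763*√10/100 + 6784*√5407/5407 = 6784*√5407/5407 + 39763*√10/100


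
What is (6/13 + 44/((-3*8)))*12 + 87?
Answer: 917/13 ≈ 70.538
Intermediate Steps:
(6/13 + 44/((-3*8)))*12 + 87 = (6*(1/13) + 44/(-24))*12 + 87 = (6/13 + 44*(-1/24))*12 + 87 = (6/13 - 11/6)*12 + 87 = -107/78*12 + 87 = -214/13 + 87 = 917/13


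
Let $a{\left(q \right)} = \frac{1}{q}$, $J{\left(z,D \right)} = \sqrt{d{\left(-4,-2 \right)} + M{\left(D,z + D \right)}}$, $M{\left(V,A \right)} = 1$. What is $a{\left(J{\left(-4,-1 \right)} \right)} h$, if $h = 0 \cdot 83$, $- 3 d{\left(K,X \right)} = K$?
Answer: $0$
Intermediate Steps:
$d{\left(K,X \right)} = - \frac{K}{3}$
$h = 0$
$J{\left(z,D \right)} = \frac{\sqrt{21}}{3}$ ($J{\left(z,D \right)} = \sqrt{\left(- \frac{1}{3}\right) \left(-4\right) + 1} = \sqrt{\frac{4}{3} + 1} = \sqrt{\frac{7}{3}} = \frac{\sqrt{21}}{3}$)
$a{\left(J{\left(-4,-1 \right)} \right)} h = \frac{1}{\frac{1}{3} \sqrt{21}} \cdot 0 = \frac{\sqrt{21}}{7} \cdot 0 = 0$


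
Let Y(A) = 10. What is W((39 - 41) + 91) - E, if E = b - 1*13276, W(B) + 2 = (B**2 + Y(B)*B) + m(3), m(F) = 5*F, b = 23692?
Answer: -1592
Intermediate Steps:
W(B) = 13 + B**2 + 10*B (W(B) = -2 + ((B**2 + 10*B) + 5*3) = -2 + ((B**2 + 10*B) + 15) = -2 + (15 + B**2 + 10*B) = 13 + B**2 + 10*B)
E = 10416 (E = 23692 - 1*13276 = 23692 - 13276 = 10416)
W((39 - 41) + 91) - E = (13 + ((39 - 41) + 91)**2 + 10*((39 - 41) + 91)) - 1*10416 = (13 + (-2 + 91)**2 + 10*(-2 + 91)) - 10416 = (13 + 89**2 + 10*89) - 10416 = (13 + 7921 + 890) - 10416 = 8824 - 10416 = -1592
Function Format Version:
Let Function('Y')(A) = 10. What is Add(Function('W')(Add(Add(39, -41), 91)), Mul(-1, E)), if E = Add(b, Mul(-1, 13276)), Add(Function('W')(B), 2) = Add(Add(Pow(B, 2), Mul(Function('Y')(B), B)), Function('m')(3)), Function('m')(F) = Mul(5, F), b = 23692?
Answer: -1592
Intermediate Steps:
Function('W')(B) = Add(13, Pow(B, 2), Mul(10, B)) (Function('W')(B) = Add(-2, Add(Add(Pow(B, 2), Mul(10, B)), Mul(5, 3))) = Add(-2, Add(Add(Pow(B, 2), Mul(10, B)), 15)) = Add(-2, Add(15, Pow(B, 2), Mul(10, B))) = Add(13, Pow(B, 2), Mul(10, B)))
E = 10416 (E = Add(23692, Mul(-1, 13276)) = Add(23692, -13276) = 10416)
Add(Function('W')(Add(Add(39, -41), 91)), Mul(-1, E)) = Add(Add(13, Pow(Add(Add(39, -41), 91), 2), Mul(10, Add(Add(39, -41), 91))), Mul(-1, 10416)) = Add(Add(13, Pow(Add(-2, 91), 2), Mul(10, Add(-2, 91))), -10416) = Add(Add(13, Pow(89, 2), Mul(10, 89)), -10416) = Add(Add(13, 7921, 890), -10416) = Add(8824, -10416) = -1592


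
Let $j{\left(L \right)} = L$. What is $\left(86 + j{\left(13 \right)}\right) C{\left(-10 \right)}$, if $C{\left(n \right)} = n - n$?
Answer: $0$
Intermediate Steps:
$C{\left(n \right)} = 0$
$\left(86 + j{\left(13 \right)}\right) C{\left(-10 \right)} = \left(86 + 13\right) 0 = 99 \cdot 0 = 0$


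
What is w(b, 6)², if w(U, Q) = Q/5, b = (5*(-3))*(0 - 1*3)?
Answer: 36/25 ≈ 1.4400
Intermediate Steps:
b = 45 (b = -15*(0 - 3) = -15*(-3) = 45)
w(U, Q) = Q/5 (w(U, Q) = Q*(⅕) = Q/5)
w(b, 6)² = ((⅕)*6)² = (6/5)² = 36/25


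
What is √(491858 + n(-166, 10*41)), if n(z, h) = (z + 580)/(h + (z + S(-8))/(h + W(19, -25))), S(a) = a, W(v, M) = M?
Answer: √3057115371947762/78838 ≈ 701.33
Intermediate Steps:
n(z, h) = (580 + z)/(h + (-8 + z)/(-25 + h)) (n(z, h) = (z + 580)/(h + (z - 8)/(h - 25)) = (580 + z)/(h + (-8 + z)/(-25 + h)))
√(491858 + n(-166, 10*41)) = √(491858 + (-14500 - 25*(-166) + 580*(10*41) + (10*41)*(-166))/(-8 - 166 + (10*41)² - 250*41)) = √(491858 + (-14500 + 4150 + 580*410 + 410*(-166))/(-8 - 166 + 410² - 25*410)) = √(491858 + (-14500 + 4150 + 237800 - 68060)/(-8 - 166 + 168100 - 10250)) = √(491858 + 159390/157676) = √(491858 + (1/157676)*159390) = √(491858 + 79695/78838) = √(38777180699/78838) = √3057115371947762/78838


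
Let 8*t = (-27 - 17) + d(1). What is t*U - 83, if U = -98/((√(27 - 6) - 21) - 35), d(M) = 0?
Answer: -41247/445 - 77*√21/445 ≈ -93.483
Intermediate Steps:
U = -98/(-56 + √21) (U = -98/((√21 - 21) - 35) = -98/((-21 + √21) - 35) = -98/(-56 + √21) ≈ 1.9060)
t = -11/2 (t = ((-27 - 17) + 0)/8 = (-44 + 0)/8 = (⅛)*(-44) = -11/2 ≈ -5.5000)
t*U - 83 = -11*(784/445 + 14*√21/445)/2 - 83 = (-4312/445 - 77*√21/445) - 83 = -41247/445 - 77*√21/445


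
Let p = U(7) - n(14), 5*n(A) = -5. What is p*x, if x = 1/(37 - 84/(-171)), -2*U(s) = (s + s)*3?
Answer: -1140/2137 ≈ -0.53346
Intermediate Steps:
U(s) = -3*s (U(s) = -(s + s)*3/2 = -2*s*3/2 = -3*s)
n(A) = -1 (n(A) = (⅕)*(-5) = -1)
x = 57/2137 (x = 1/(37 - 84*(-1/171)) = 1/(37 + 28/57) = 1/(2137/57) = 57/2137 ≈ 0.026673)
p = -20 (p = -3*7 - 1*(-1) = -21 + 1 = -20)
p*x = -20*57/2137 = -1140/2137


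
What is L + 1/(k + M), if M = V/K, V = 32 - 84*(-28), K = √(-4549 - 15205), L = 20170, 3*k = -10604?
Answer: 5600417365853539/277660755796 + 1341*I*√19754/138830377898 ≈ 20170.0 + 1.3576e-6*I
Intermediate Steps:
k = -10604/3 (k = (⅓)*(-10604) = -10604/3 ≈ -3534.7)
K = I*√19754 (K = √(-19754) = I*√19754 ≈ 140.55*I)
V = 2384 (V = 32 + 2352 = 2384)
M = -1192*I*√19754/9877 (M = 2384/((I*√19754)) = 2384*(-I*√19754/19754) = -1192*I*√19754/9877 ≈ -16.962*I)
L + 1/(k + M) = 20170 + 1/(-10604/3 - 1192*I*√19754/9877)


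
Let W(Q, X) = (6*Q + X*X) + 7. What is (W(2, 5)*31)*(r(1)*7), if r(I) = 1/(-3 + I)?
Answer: -4774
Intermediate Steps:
W(Q, X) = 7 + X**2 + 6*Q (W(Q, X) = (6*Q + X**2) + 7 = (X**2 + 6*Q) + 7 = 7 + X**2 + 6*Q)
(W(2, 5)*31)*(r(1)*7) = ((7 + 5**2 + 6*2)*31)*(7/(-3 + 1)) = ((7 + 25 + 12)*31)*(7/(-2)) = (44*31)*(-1/2*7) = 1364*(-7/2) = -4774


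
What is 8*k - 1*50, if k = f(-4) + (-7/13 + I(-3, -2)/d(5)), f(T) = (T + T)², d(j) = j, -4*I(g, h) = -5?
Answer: 5976/13 ≈ 459.69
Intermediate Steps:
I(g, h) = 5/4 (I(g, h) = -¼*(-5) = 5/4)
f(T) = 4*T² (f(T) = (2*T)² = 4*T²)
k = 3313/52 (k = 4*(-4)² + (-7/13 + (5/4)/5) = 4*16 + (-7*1/13 + (5/4)*(⅕)) = 64 + (-7/13 + ¼) = 64 - 15/52 = 3313/52 ≈ 63.712)
8*k - 1*50 = 8*(3313/52) - 1*50 = 6626/13 - 50 = 5976/13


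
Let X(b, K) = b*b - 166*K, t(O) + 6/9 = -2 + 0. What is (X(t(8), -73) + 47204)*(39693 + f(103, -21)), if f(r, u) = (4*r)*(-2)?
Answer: 20754568978/9 ≈ 2.3061e+9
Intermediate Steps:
t(O) = -8/3 (t(O) = -⅔ + (-2 + 0) = -⅔ - 2 = -8/3)
X(b, K) = b² - 166*K
f(r, u) = -8*r
(X(t(8), -73) + 47204)*(39693 + f(103, -21)) = (((-8/3)² - 166*(-73)) + 47204)*(39693 - 8*103) = ((64/9 + 12118) + 47204)*(39693 - 824) = (109126/9 + 47204)*38869 = (533962/9)*38869 = 20754568978/9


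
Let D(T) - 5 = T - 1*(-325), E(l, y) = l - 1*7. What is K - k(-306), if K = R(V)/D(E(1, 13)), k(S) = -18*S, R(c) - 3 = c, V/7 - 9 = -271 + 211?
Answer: -297491/54 ≈ -5509.1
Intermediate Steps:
V = -357 (V = 63 + 7*(-271 + 211) = 63 + 7*(-60) = 63 - 420 = -357)
R(c) = 3 + c
E(l, y) = -7 + l (E(l, y) = l - 7 = -7 + l)
D(T) = 330 + T (D(T) = 5 + (T - 1*(-325)) = 5 + (T + 325) = 5 + (325 + T) = 330 + T)
K = -59/54 (K = (3 - 357)/(330 + (-7 + 1)) = -354/(330 - 6) = -354/324 = -354*1/324 = -59/54 ≈ -1.0926)
K - k(-306) = -59/54 - (-18)*(-306) = -59/54 - 1*5508 = -59/54 - 5508 = -297491/54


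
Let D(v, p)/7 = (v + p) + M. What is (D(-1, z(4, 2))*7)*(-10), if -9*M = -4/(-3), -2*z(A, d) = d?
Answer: 28420/27 ≈ 1052.6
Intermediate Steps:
z(A, d) = -d/2
M = -4/27 (M = -(-4)/(9*(-3)) = -(-4)*(-1)/(9*3) = -⅑*4/3 = -4/27 ≈ -0.14815)
D(v, p) = -28/27 + 7*p + 7*v (D(v, p) = 7*((v + p) - 4/27) = 7*((p + v) - 4/27) = 7*(-4/27 + p + v) = -28/27 + 7*p + 7*v)
(D(-1, z(4, 2))*7)*(-10) = ((-28/27 + 7*(-½*2) + 7*(-1))*7)*(-10) = ((-28/27 + 7*(-1) - 7)*7)*(-10) = ((-28/27 - 7 - 7)*7)*(-10) = -406/27*7*(-10) = -2842/27*(-10) = 28420/27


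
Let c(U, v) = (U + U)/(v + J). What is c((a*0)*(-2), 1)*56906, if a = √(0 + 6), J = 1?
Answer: 0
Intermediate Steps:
a = √6 ≈ 2.4495
c(U, v) = 2*U/(1 + v) (c(U, v) = (U + U)/(v + 1) = (2*U)/(1 + v) = 2*U/(1 + v))
c((a*0)*(-2), 1)*56906 = (2*((√6*0)*(-2))/(1 + 1))*56906 = (2*(0*(-2))/2)*56906 = (2*0*(½))*56906 = 0*56906 = 0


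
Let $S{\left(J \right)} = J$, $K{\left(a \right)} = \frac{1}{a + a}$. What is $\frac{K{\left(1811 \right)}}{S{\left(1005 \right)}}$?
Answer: $\frac{1}{3640110} \approx 2.7472 \cdot 10^{-7}$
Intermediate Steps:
$K{\left(a \right)} = \frac{1}{2 a}$
$\frac{K{\left(1811 \right)}}{S{\left(1005 \right)}} = \frac{\frac{1}{2} \cdot \frac{1}{1811}}{1005} = \frac{1}{2} \cdot \frac{1}{1811} \cdot \frac{1}{1005} = \frac{1}{3622} \cdot \frac{1}{1005} = \frac{1}{3640110}$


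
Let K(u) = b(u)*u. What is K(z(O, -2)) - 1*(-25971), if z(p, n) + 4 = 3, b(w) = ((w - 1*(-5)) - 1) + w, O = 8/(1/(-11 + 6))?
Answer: 25969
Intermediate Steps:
O = -40 (O = 8/(1/(-5)) = 8/(-1/5) = 8*(-5) = -40)
b(w) = 4 + 2*w (b(w) = ((w + 5) - 1) + w = ((5 + w) - 1) + w = (4 + w) + w = 4 + 2*w)
z(p, n) = -1 (z(p, n) = -4 + 3 = -1)
K(u) = u*(4 + 2*u) (K(u) = (4 + 2*u)*u = u*(4 + 2*u))
K(z(O, -2)) - 1*(-25971) = 2*(-1)*(2 - 1) - 1*(-25971) = 2*(-1)*1 + 25971 = -2 + 25971 = 25969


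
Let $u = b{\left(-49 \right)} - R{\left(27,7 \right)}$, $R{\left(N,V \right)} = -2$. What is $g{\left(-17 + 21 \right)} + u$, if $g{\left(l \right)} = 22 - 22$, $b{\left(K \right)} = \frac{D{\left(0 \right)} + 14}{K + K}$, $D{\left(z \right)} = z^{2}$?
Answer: $\frac{13}{7} \approx 1.8571$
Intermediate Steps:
$b{\left(K \right)} = \frac{7}{K}$ ($b{\left(K \right)} = \frac{0^{2} + 14}{K + K} = \frac{0 + 14}{2 K} = 14 \frac{1}{2 K} = \frac{7}{K}$)
$g{\left(l \right)} = 0$
$u = \frac{13}{7}$ ($u = \frac{7}{-49} - -2 = 7 \left(- \frac{1}{49}\right) + 2 = - \frac{1}{7} + 2 = \frac{13}{7} \approx 1.8571$)
$g{\left(-17 + 21 \right)} + u = 0 + \frac{13}{7} = \frac{13}{7}$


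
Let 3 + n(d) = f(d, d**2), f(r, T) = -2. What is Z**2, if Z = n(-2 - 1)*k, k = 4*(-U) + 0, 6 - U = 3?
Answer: 3600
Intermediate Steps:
U = 3 (U = 6 - 1*3 = 6 - 3 = 3)
n(d) = -5 (n(d) = -3 - 2 = -5)
k = -12 (k = 4*(-1*3) + 0 = 4*(-3) + 0 = -12 + 0 = -12)
Z = 60 (Z = -5*(-12) = 60)
Z**2 = 60**2 = 3600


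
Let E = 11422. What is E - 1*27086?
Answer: -15664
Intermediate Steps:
E - 1*27086 = 11422 - 1*27086 = 11422 - 27086 = -15664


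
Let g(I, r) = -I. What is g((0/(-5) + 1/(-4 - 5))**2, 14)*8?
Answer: -8/81 ≈ -0.098765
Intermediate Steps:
g((0/(-5) + 1/(-4 - 5))**2, 14)*8 = -(0/(-5) + 1/(-4 - 5))**2*8 = -(0*(-1/5) + 1/(-9))**2*8 = -(0 - 1/9)**2*8 = -(-1/9)**2*8 = -1*1/81*8 = -1/81*8 = -8/81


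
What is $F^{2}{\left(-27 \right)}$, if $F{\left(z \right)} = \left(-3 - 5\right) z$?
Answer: $46656$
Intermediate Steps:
$F{\left(z \right)} = - 8 z$
$F^{2}{\left(-27 \right)} = \left(\left(-8\right) \left(-27\right)\right)^{2} = 216^{2} = 46656$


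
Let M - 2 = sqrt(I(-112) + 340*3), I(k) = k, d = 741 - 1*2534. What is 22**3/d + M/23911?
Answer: -23145522/3897493 + 2*sqrt(227)/23911 ≈ -5.9373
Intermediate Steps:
d = -1793 (d = 741 - 2534 = -1793)
M = 2 + 2*sqrt(227) (M = 2 + sqrt(-112 + 340*3) = 2 + sqrt(-112 + 1020) = 2 + sqrt(908) = 2 + 2*sqrt(227) ≈ 32.133)
22**3/d + M/23911 = 22**3/(-1793) + (2 + 2*sqrt(227))/23911 = 10648*(-1/1793) + (2 + 2*sqrt(227))*(1/23911) = -968/163 + (2/23911 + 2*sqrt(227)/23911) = -23145522/3897493 + 2*sqrt(227)/23911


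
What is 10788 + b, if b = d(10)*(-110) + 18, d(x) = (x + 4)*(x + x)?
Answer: -19994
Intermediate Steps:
d(x) = 2*x*(4 + x) (d(x) = (4 + x)*(2*x) = 2*x*(4 + x))
b = -30782 (b = (2*10*(4 + 10))*(-110) + 18 = (2*10*14)*(-110) + 18 = 280*(-110) + 18 = -30800 + 18 = -30782)
10788 + b = 10788 - 30782 = -19994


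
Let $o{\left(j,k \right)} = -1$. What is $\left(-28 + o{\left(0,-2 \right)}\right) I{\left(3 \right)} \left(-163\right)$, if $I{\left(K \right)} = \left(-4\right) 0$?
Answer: $0$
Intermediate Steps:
$I{\left(K \right)} = 0$
$\left(-28 + o{\left(0,-2 \right)}\right) I{\left(3 \right)} \left(-163\right) = \left(-28 - 1\right) 0 \left(-163\right) = \left(-29\right) 0 \left(-163\right) = 0 \left(-163\right) = 0$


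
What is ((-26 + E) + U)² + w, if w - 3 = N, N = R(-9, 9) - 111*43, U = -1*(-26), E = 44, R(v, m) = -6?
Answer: -2840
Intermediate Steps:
U = 26
N = -4779 (N = -6 - 111*43 = -6 - 4773 = -4779)
w = -4776 (w = 3 - 4779 = -4776)
((-26 + E) + U)² + w = ((-26 + 44) + 26)² - 4776 = (18 + 26)² - 4776 = 44² - 4776 = 1936 - 4776 = -2840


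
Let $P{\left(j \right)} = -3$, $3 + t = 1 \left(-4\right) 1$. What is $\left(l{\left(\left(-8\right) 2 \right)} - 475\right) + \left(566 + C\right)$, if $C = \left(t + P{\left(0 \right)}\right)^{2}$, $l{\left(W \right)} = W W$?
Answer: $447$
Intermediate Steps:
$l{\left(W \right)} = W^{2}$
$t = -7$ ($t = -3 + 1 \left(-4\right) 1 = -3 - 4 = -7$)
$C = 100$ ($C = \left(-7 - 3\right)^{2} = \left(-10\right)^{2} = 100$)
$\left(l{\left(\left(-8\right) 2 \right)} - 475\right) + \left(566 + C\right) = \left(\left(\left(-8\right) 2\right)^{2} - 475\right) + \left(566 + 100\right) = \left(\left(-16\right)^{2} - 475\right) + 666 = \left(256 - 475\right) + 666 = -219 + 666 = 447$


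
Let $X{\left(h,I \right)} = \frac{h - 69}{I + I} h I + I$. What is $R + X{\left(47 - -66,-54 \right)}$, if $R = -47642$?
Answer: $-45210$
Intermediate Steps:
$X{\left(h,I \right)} = I + \frac{h \left(-69 + h\right)}{2}$ ($X{\left(h,I \right)} = \frac{-69 + h}{2 I} h I + I = \frac{h \left(-69 + h\right)}{2 I} I + I = \frac{h \left(-69 + h\right)}{2} + I = I + \frac{h \left(-69 + h\right)}{2}$)
$R + X{\left(47 - -66,-54 \right)} = -47642 - \left(54 - \frac{\left(47 - -66\right)^{2}}{2} + \frac{69 \left(47 - -66\right)}{2}\right) = -47642 - \left(54 - \frac{\left(47 + 66\right)^{2}}{2} + \frac{69 \left(47 + 66\right)}{2}\right) = -47642 - \left(\frac{7905}{2} - \frac{12769}{2}\right) = -47642 - -2432 = -47642 + 2432 = -45210$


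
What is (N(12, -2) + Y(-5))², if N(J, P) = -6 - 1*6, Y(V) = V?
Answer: 289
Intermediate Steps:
N(J, P) = -12 (N(J, P) = -6 - 6 = -12)
(N(12, -2) + Y(-5))² = (-12 - 5)² = (-17)² = 289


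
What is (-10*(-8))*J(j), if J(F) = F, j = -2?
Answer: -160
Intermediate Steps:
(-10*(-8))*J(j) = -10*(-8)*(-2) = 80*(-2) = -160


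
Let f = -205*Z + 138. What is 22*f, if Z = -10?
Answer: 48136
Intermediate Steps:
f = 2188 (f = -205*(-10) + 138 = 2050 + 138 = 2188)
22*f = 22*2188 = 48136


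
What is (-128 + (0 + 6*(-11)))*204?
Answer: -39576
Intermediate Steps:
(-128 + (0 + 6*(-11)))*204 = (-128 + (0 - 66))*204 = (-128 - 66)*204 = -194*204 = -39576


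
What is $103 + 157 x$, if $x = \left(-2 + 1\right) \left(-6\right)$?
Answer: $1045$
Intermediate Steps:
$x = 6$ ($x = \left(-1\right) \left(-6\right) = 6$)
$103 + 157 x = 103 + 157 \cdot 6 = 103 + 942 = 1045$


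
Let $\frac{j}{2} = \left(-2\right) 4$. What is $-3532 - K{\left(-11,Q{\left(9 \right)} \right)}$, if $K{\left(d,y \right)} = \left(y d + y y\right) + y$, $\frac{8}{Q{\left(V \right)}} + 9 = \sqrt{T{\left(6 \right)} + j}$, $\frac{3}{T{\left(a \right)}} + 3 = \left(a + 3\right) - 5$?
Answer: $\frac{4 \left(- 30120 i - 7957 \sqrt{13}\right)}{9 \sqrt{13} + 34 i} \approx -3540.2 - 3.5386 i$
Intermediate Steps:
$j = -16$ ($j = 2 \left(\left(-2\right) 4\right) = 2 \left(-8\right) = -16$)
$T{\left(a \right)} = \frac{3}{-5 + a}$ ($T{\left(a \right)} = \frac{3}{-3 + \left(\left(a + 3\right) - 5\right)} = \frac{3}{-3 + \left(\left(3 + a\right) - 5\right)} = \frac{3}{-3 + \left(-2 + a\right)} = \frac{3}{-5 + a}$)
$Q{\left(V \right)} = \frac{8}{-9 + i \sqrt{13}}$ ($Q{\left(V \right)} = \frac{8}{-9 + \sqrt{\frac{3}{-5 + 6} - 16}} = \frac{8}{-9 + \sqrt{\frac{3}{1} - 16}} = \frac{8}{-9 + \sqrt{3 \cdot 1 - 16}} = \frac{8}{-9 + \sqrt{3 - 16}} = \frac{8}{-9 + \sqrt{-13}} = \frac{8}{-9 + i \sqrt{13}}$)
$K{\left(d,y \right)} = y + y^{2} + d y$ ($K{\left(d,y \right)} = \left(d y + y^{2}\right) + y = \left(y^{2} + d y\right) + y = y + y^{2} + d y$)
$-3532 - K{\left(-11,Q{\left(9 \right)} \right)} = -3532 - \left(- \frac{36}{47} - \frac{4 i \sqrt{13}}{47}\right) \left(1 - 11 - \left(\frac{36}{47} + \frac{4 i \sqrt{13}}{47}\right)\right) = -3532 - \left(- \frac{36}{47} - \frac{4 i \sqrt{13}}{47}\right) \left(- \frac{506}{47} - \frac{4 i \sqrt{13}}{47}\right) = -3532 - \left(- \frac{506}{47} - \frac{4 i \sqrt{13}}{47}\right) \left(- \frac{36}{47} - \frac{4 i \sqrt{13}}{47}\right)$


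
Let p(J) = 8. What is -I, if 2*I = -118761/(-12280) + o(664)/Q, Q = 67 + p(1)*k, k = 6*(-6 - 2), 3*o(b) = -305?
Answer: -116687111/23356560 ≈ -4.9959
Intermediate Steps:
o(b) = -305/3 (o(b) = (1/3)*(-305) = -305/3)
k = -48 (k = 6*(-8) = -48)
Q = -317 (Q = 67 + 8*(-48) = 67 - 384 = -317)
I = 116687111/23356560 (I = (-118761/(-12280) - 305/3/(-317))/2 = (-118761*(-1/12280) - 305/3*(-1/317))/2 = (118761/12280 + 305/951)/2 = (1/2)*(116687111/11678280) = 116687111/23356560 ≈ 4.9959)
-I = -1*116687111/23356560 = -116687111/23356560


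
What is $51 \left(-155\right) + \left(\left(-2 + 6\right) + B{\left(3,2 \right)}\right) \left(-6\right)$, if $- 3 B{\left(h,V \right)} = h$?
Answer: $-7923$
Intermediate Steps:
$B{\left(h,V \right)} = - \frac{h}{3}$
$51 \left(-155\right) + \left(\left(-2 + 6\right) + B{\left(3,2 \right)}\right) \left(-6\right) = 51 \left(-155\right) + \left(\left(-2 + 6\right) - 1\right) \left(-6\right) = -7905 + \left(4 - 1\right) \left(-6\right) = -7905 + 3 \left(-6\right) = -7905 - 18 = -7923$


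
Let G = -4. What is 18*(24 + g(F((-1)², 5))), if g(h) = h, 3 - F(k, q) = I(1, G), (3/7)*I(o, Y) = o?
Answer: 444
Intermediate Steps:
I(o, Y) = 7*o/3
F(k, q) = ⅔ (F(k, q) = 3 - 7/3 = ⅔)
18*(24 + g(F((-1)², 5))) = 18*(24 + ⅔) = 18*(74/3) = 444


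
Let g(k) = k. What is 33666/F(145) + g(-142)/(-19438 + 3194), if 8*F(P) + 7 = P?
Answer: 364581969/186806 ≈ 1951.7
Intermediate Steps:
F(P) = -7/8 + P/8
33666/F(145) + g(-142)/(-19438 + 3194) = 33666/(-7/8 + (⅛)*145) - 142/(-19438 + 3194) = 33666/(-7/8 + 145/8) - 142/(-16244) = 33666/(69/4) - 142*(-1/16244) = 33666*(4/69) + 71/8122 = 44888/23 + 71/8122 = 364581969/186806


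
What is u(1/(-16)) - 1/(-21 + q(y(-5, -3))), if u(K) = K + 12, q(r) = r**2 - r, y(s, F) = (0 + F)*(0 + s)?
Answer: 36083/3024 ≈ 11.932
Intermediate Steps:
y(s, F) = F*s
u(K) = 12 + K
u(1/(-16)) - 1/(-21 + q(y(-5, -3))) = (12 + 1/(-16)) - 1/(-21 + (-3*(-5))*(-1 - 3*(-5))) = (12 - 1/16) - 1/(-21 + 15*(-1 + 15)) = 191/16 - 1/(-21 + 15*14) = 191/16 - 1/(-21 + 210) = 191/16 - 1/189 = 36083/3024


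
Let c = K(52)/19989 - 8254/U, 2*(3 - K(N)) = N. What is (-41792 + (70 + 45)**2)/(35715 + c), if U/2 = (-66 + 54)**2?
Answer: -9136412208/11413347725 ≈ -0.80050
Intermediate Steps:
K(N) = 3 - N/2
U = 288 (U = 2*(-66 + 54)**2 = 2*(-12)**2 = 2*144 = 288)
c = -9166435/319824 (c = (3 - 1/2*52)/19989 - 8254/288 = (3 - 26)*(1/19989) - 8254*1/288 = -23*1/19989 - 4127/144 = -23/19989 - 4127/144 = -9166435/319824 ≈ -28.661)
(-41792 + (70 + 45)**2)/(35715 + c) = (-41792 + (70 + 45)**2)/(35715 - 9166435/319824) = (-41792 + 115**2)/(11413347725/319824) = (-41792 + 13225)*(319824/11413347725) = -28567*319824/11413347725 = -9136412208/11413347725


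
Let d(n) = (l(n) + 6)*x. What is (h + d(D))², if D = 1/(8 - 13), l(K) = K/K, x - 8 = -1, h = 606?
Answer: 429025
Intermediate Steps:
x = 7 (x = 8 - 1 = 7)
l(K) = 1
D = -⅕ (D = 1/(-5) = -⅕ ≈ -0.20000)
d(n) = 49 (d(n) = (1 + 6)*7 = 7*7 = 49)
(h + d(D))² = (606 + 49)² = 655² = 429025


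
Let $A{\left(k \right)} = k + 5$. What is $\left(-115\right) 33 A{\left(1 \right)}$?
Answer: $-22770$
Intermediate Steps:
$A{\left(k \right)} = 5 + k$
$\left(-115\right) 33 A{\left(1 \right)} = \left(-115\right) 33 \left(5 + 1\right) = \left(-3795\right) 6 = -22770$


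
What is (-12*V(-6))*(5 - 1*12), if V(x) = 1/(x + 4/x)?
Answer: -63/5 ≈ -12.600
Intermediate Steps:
(-12*V(-6))*(5 - 1*12) = (-(-72)/(4 + (-6)**2))*(5 - 1*12) = (-(-72)/(4 + 36))*(5 - 12) = -(-72)/40*(-7) = -12*(-3/20)*(-7) = (9/5)*(-7) = -63/5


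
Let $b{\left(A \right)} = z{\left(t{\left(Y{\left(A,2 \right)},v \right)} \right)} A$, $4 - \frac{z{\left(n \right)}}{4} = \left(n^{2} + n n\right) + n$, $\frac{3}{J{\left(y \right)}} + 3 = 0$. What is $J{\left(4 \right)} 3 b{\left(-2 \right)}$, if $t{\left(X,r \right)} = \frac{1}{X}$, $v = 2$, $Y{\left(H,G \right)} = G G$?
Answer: $87$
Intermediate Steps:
$J{\left(y \right)} = -1$ ($J{\left(y \right)} = \frac{3}{-3 + 0} = \frac{3}{-3} = 3 \left(- \frac{1}{3}\right) = -1$)
$Y{\left(H,G \right)} = G^{2}$
$z{\left(n \right)} = 16 - 8 n^{2} - 4 n$ ($z{\left(n \right)} = 16 - 4 \left(\left(n^{2} + n n\right) + n\right) = 16 - 4 \left(\left(n^{2} + n^{2}\right) + n\right) = 16 - 4 \left(2 n^{2} + n\right) = 16 - 4 \left(n + 2 n^{2}\right) = 16 - \left(4 n + 8 n^{2}\right) = 16 - 8 n^{2} - 4 n$)
$b{\left(A \right)} = \frac{29 A}{2}$ ($b{\left(A \right)} = \left(16 - 8 \left(\frac{1}{2^{2}}\right)^{2} - \frac{4}{2^{2}}\right) A = \left(16 - 8 \left(\frac{1}{4}\right)^{2} - \frac{4}{4}\right) A = \left(16 - \frac{8}{16} - 1\right) A = \left(16 - \frac{1}{2} - 1\right) A = \frac{29 A}{2}$)
$J{\left(4 \right)} 3 b{\left(-2 \right)} = \left(-1\right) 3 \cdot \frac{29}{2} \left(-2\right) = \left(-3\right) \left(-29\right) = 87$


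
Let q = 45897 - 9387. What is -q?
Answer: -36510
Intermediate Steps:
q = 36510
-q = -1*36510 = -36510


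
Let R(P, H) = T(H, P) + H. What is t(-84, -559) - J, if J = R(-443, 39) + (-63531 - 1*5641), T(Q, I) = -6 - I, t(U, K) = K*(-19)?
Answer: 79317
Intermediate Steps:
t(U, K) = -19*K
R(P, H) = -6 + H - P (R(P, H) = (-6 - P) + H = -6 + H - P)
J = -68696 (J = (-6 + 39 - 1*(-443)) + (-63531 - 1*5641) = (-6 + 39 + 443) + (-63531 - 5641) = 476 - 69172 = -68696)
t(-84, -559) - J = -19*(-559) - 1*(-68696) = 10621 + 68696 = 79317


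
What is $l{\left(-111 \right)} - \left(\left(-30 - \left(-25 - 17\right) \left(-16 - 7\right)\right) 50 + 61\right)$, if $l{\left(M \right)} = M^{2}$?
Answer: $62060$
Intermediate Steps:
$l{\left(-111 \right)} - \left(\left(-30 - \left(-25 - 17\right) \left(-16 - 7\right)\right) 50 + 61\right) = \left(-111\right)^{2} - \left(\left(-30 - \left(-25 - 17\right) \left(-16 - 7\right)\right) 50 + 61\right) = 12321 - \left(\left(-30 - \left(-42\right) \left(-23\right)\right) 50 + 61\right) = 12321 - \left(\left(-30 - 966\right) 50 + 61\right) = 12321 - \left(\left(-996\right) 50 + 61\right) = 12321 - \left(-49800 + 61\right) = 12321 - -49739 = 12321 + 49739 = 62060$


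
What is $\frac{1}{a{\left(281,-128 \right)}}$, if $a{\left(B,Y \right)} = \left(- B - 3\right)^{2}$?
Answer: $\frac{1}{80656} \approx 1.2398 \cdot 10^{-5}$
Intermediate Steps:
$a{\left(B,Y \right)} = \left(-3 - B\right)^{2}$
$\frac{1}{a{\left(281,-128 \right)}} = \frac{1}{\left(3 + 281\right)^{2}} = \frac{1}{284^{2}} = \frac{1}{80656}$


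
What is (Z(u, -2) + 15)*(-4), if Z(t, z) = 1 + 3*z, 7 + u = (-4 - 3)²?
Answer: -40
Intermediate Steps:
u = 42 (u = -7 + (-4 - 3)² = -7 + (-7)² = -7 + 49 = 42)
(Z(u, -2) + 15)*(-4) = ((1 + 3*(-2)) + 15)*(-4) = ((1 - 6) + 15)*(-4) = (-5 + 15)*(-4) = 10*(-4) = -40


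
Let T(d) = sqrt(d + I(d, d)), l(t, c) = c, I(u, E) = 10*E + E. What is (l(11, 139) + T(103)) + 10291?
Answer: 10430 + 2*sqrt(309) ≈ 10465.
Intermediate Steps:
I(u, E) = 11*E
T(d) = 2*sqrt(3)*sqrt(d) (T(d) = sqrt(d + 11*d) = sqrt(12*d) = 2*sqrt(3)*sqrt(d))
(l(11, 139) + T(103)) + 10291 = (139 + 2*sqrt(3)*sqrt(103)) + 10291 = (139 + 2*sqrt(309)) + 10291 = 10430 + 2*sqrt(309)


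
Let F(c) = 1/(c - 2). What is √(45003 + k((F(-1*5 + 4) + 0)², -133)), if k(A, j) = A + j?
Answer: √403831/3 ≈ 211.83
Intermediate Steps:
F(c) = 1/(-2 + c)
√(45003 + k((F(-1*5 + 4) + 0)², -133)) = √(45003 + ((1/(-2 + (-1*5 + 4)) + 0)² - 133)) = √(45003 + ((1/(-2 + (-5 + 4)) + 0)² - 133)) = √(45003 + ((1/(-2 - 1) + 0)² - 133)) = √(45003 + ((1/(-3) + 0)² - 133)) = √(45003 + ((-⅓ + 0)² - 133)) = √(45003 + ((-⅓)² - 133)) = √(45003 + (⅑ - 133)) = √(45003 - 1196/9) = √(403831/9) = √403831/3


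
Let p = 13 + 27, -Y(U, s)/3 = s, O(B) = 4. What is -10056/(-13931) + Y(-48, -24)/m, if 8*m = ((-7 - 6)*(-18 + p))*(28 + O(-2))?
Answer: 1312629/1992133 ≈ 0.65891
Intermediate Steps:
Y(U, s) = -3*s
p = 40
m = -1144 (m = (((-7 - 6)*(-18 + 40))*(28 + 4))/8 = (-13*22*32)/8 = (-286*32)/8 = (⅛)*(-9152) = -1144)
-10056/(-13931) + Y(-48, -24)/m = -10056/(-13931) - 3*(-24)/(-1144) = -10056*(-1/13931) + 72*(-1/1144) = 10056/13931 - 9/143 = 1312629/1992133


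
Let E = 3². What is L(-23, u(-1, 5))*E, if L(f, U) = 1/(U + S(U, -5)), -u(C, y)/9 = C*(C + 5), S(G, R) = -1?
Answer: 9/35 ≈ 0.25714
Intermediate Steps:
u(C, y) = -9*C*(5 + C) (u(C, y) = -9*C*(C + 5) = -9*C*(5 + C))
L(f, U) = 1/(-1 + U) (L(f, U) = 1/(U - 1) = 1/(-1 + U))
E = 9
L(-23, u(-1, 5))*E = 9/(-1 - 9*(-1)*(5 - 1)) = 9/(-1 - 9*(-1)*4) = 9/(-1 + 36) = 9/35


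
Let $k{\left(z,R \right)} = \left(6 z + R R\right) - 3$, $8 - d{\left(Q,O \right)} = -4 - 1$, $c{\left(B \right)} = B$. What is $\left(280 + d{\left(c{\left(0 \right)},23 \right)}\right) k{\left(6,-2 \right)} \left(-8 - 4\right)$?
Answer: $-130092$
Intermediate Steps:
$d{\left(Q,O \right)} = 13$ ($d{\left(Q,O \right)} = 8 - \left(-4 - 1\right) = 8 - -5 = 8 + 5 = 13$)
$k{\left(z,R \right)} = -3 + R^{2} + 6 z$ ($k{\left(z,R \right)} = \left(6 z + R^{2}\right) - 3 = \left(R^{2} + 6 z\right) - 3 = -3 + R^{2} + 6 z$)
$\left(280 + d{\left(c{\left(0 \right)},23 \right)}\right) k{\left(6,-2 \right)} \left(-8 - 4\right) = \left(280 + 13\right) \left(-3 + \left(-2\right)^{2} + 6 \cdot 6\right) \left(-8 - 4\right) = 293 \left(-3 + 4 + 36\right) \left(-8 - 4\right) = 293 \cdot 37 \left(-12\right) = 293 \left(-444\right) = -130092$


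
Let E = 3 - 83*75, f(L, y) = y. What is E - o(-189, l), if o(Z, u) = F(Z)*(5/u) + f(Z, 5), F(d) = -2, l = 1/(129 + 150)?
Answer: -3437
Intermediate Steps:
l = 1/279 ≈ 0.0035842
E = -6222 (E = 3 - 6225 = -6222)
o(Z, u) = 5 - 10/u (o(Z, u) = -10/u + 5 = 5 - 10/u)
E - o(-189, l) = -6222 - (5 - 10/1/279) = -6222 - (5 - 10*279) = -6222 - (5 - 2790) = -6222 - 1*(-2785) = -6222 + 2785 = -3437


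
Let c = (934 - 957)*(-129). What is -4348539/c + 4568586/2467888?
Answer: -1786358703495/1220370616 ≈ -1463.8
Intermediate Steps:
c = 2967 (c = -23*(-129) = 2967)
-4348539/c + 4568586/2467888 = -4348539/2967 + 4568586/2467888 = -4348539*1/2967 + 4568586*(1/2467888) = -1449513/989 + 2284293/1233944 = -1786358703495/1220370616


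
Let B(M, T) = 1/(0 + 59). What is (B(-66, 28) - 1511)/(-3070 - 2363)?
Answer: 29716/106849 ≈ 0.27811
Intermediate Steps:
B(M, T) = 1/59
(B(-66, 28) - 1511)/(-3070 - 2363) = (1/59 - 1511)/(-3070 - 2363) = -89148/59/(-5433) = -89148/59*(-1/5433) = 29716/106849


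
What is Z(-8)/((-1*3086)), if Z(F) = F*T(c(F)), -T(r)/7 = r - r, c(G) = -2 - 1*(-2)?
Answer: 0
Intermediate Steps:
c(G) = 0 (c(G) = -2 + 2 = 0)
T(r) = 0 (T(r) = -7*(r - r) = -7*0 = 0)
Z(F) = 0 (Z(F) = F*0 = 0)
Z(-8)/((-1*3086)) = 0/((-1*3086)) = 0/(-3086) = 0*(-1/3086) = 0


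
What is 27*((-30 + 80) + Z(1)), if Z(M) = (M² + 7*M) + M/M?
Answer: 1593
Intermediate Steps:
Z(M) = 1 + M² + 7*M (Z(M) = (M² + 7*M) + 1 = 1 + M² + 7*M)
27*((-30 + 80) + Z(1)) = 27*((-30 + 80) + (1 + 1² + 7*1)) = 27*(50 + (1 + 1 + 7)) = 27*(50 + 9) = 27*59 = 1593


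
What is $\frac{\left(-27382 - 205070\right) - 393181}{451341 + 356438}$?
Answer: $- \frac{625633}{807779} \approx -0.77451$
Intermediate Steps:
$\frac{\left(-27382 - 205070\right) - 393181}{451341 + 356438} = \frac{-232452 - 393181}{807779} = \left(-625633\right) \frac{1}{807779} = - \frac{625633}{807779}$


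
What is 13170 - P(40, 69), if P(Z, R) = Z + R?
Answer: 13061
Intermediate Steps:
P(Z, R) = R + Z
13170 - P(40, 69) = 13170 - (69 + 40) = 13170 - 1*109 = 13170 - 109 = 13061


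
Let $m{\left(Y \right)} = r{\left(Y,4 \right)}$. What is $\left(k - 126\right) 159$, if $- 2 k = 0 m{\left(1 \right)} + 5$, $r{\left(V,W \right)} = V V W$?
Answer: $- \frac{40863}{2} \approx -20432.0$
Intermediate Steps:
$r{\left(V,W \right)} = W V^{2}$ ($r{\left(V,W \right)} = V^{2} W = W V^{2}$)
$m{\left(Y \right)} = 4 Y^{2}$
$k = - \frac{5}{2}$ ($k = - \frac{0 \cdot 4 \cdot 1^{2} + 5}{2} = - \frac{0 \cdot 4 \cdot 1 + 5}{2} = - \frac{0 \cdot 4 + 5}{2} = - \frac{0 + 5}{2} = \left(- \frac{1}{2}\right) 5 = - \frac{5}{2} \approx -2.5$)
$\left(k - 126\right) 159 = \left(- \frac{5}{2} - 126\right) 159 = \left(- \frac{257}{2}\right) 159 = - \frac{40863}{2}$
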